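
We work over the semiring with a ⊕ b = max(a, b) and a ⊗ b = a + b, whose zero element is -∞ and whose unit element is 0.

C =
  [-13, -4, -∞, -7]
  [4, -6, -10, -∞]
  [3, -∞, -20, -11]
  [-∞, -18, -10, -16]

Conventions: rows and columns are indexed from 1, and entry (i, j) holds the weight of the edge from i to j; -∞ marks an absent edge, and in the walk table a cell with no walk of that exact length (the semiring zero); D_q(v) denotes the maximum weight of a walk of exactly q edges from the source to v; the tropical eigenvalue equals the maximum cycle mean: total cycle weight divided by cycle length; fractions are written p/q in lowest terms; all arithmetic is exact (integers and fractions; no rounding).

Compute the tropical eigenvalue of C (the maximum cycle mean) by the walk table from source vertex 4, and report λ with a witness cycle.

q=0: [-∞, -∞, -∞, 0]
q=1: [-∞, -18, -10, -16]
q=2: [-7, -24, -26, -21]
q=3: [-20, -11, -31, -14]
q=4: [-7, -17, -21, -27]
Optimal cycle mean attained by: cycle 1->2->1, total (-4) + 4, length 2.
Answer: λ = 0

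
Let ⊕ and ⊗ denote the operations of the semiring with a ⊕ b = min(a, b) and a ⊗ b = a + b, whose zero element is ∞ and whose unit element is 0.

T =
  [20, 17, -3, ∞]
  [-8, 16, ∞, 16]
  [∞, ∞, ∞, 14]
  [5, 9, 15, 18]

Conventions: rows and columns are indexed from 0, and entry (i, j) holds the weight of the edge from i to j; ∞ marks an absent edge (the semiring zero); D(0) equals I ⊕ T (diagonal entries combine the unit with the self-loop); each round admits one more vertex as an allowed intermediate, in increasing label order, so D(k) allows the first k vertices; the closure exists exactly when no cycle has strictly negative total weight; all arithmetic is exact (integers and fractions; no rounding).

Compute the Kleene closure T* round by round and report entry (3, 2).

D(0):
  [0, 17, -3, ∞]
  [-8, 0, ∞, 16]
  [∞, ∞, 0, 14]
  [5, 9, 15, 0]
D(1):
  [0, 17, -3, ∞]
  [-8, 0, -11, 16]
  [∞, ∞, 0, 14]
  [5, 9, 2, 0]
D(2):
  [0, 17, -3, 33]
  [-8, 0, -11, 16]
  [∞, ∞, 0, 14]
  [1, 9, -2, 0]
D(3):
  [0, 17, -3, 11]
  [-8, 0, -11, 3]
  [∞, ∞, 0, 14]
  [1, 9, -2, 0]
D(4):
  [0, 17, -3, 11]
  [-8, 0, -11, 3]
  [15, 23, 0, 14]
  [1, 9, -2, 0]
Answer: T*[3][2] = -2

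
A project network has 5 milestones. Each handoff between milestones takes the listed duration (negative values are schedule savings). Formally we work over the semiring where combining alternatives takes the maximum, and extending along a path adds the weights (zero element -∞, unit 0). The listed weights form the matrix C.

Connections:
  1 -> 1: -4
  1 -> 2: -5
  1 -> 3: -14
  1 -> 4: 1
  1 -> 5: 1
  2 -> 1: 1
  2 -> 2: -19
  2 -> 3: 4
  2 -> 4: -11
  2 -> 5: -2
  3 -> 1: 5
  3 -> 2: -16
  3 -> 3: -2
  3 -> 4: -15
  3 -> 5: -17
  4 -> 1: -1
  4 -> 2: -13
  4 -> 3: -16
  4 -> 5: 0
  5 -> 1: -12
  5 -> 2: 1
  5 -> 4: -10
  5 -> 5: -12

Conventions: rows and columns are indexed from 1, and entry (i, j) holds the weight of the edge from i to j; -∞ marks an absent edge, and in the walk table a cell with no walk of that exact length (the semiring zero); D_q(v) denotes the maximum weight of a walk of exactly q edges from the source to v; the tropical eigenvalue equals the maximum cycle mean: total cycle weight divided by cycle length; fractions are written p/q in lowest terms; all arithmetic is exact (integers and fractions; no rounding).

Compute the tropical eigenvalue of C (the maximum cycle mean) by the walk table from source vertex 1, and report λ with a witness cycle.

q=0: [0, -∞, -∞, -∞, -∞]
q=1: [-4, -5, -14, 1, 1]
q=2: [0, 2, -1, -3, 1]
q=3: [4, 2, 6, 1, 1]
q=4: [11, 2, 6, 5, 5]
q=5: [11, 6, 6, 12, 12]
Optimal cycle mean attained by: cycle 1->5->2->3->1, total 1 + 1 + 4 + 5, length 4.
Answer: λ = 11/4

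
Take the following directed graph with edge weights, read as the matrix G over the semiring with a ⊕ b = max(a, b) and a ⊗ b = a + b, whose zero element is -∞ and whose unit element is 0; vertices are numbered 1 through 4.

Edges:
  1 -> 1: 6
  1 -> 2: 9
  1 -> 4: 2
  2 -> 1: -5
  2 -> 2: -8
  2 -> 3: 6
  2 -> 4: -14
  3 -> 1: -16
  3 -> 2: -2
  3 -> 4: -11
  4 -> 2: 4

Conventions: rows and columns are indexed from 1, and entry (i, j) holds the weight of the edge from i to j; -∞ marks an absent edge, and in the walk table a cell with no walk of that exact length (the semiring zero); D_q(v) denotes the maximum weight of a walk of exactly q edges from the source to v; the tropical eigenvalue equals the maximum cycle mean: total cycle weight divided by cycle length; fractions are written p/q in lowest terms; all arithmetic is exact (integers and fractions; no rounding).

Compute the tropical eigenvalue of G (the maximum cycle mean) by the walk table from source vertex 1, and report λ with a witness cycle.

q=0: [0, -∞, -∞, -∞]
q=1: [6, 9, -∞, 2]
q=2: [12, 15, 15, 8]
q=3: [18, 21, 21, 14]
q=4: [24, 27, 27, 20]
Optimal cycle mean attained by: cycle 1->1, total 6, length 1.
Answer: λ = 6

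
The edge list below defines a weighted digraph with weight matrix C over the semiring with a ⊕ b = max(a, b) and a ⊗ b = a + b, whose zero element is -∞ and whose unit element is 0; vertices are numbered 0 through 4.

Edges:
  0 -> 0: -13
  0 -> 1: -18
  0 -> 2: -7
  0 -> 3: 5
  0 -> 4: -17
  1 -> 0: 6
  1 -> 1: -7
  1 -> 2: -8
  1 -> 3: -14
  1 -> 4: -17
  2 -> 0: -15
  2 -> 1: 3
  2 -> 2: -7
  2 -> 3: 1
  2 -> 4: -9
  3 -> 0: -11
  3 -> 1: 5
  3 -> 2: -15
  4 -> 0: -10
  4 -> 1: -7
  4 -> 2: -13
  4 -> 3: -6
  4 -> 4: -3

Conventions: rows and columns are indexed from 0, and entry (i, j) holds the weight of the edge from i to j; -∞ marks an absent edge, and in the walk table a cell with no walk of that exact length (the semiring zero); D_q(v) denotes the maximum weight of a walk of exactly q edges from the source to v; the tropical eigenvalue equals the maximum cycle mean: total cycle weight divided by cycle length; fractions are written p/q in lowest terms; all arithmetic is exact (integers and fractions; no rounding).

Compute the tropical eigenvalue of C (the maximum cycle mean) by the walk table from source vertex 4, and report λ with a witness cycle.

q=0: [-∞, -∞, -∞, -∞, 0]
q=1: [-10, -7, -13, -6, -3]
q=2: [-1, -1, -15, -5, -6]
q=3: [5, 0, -8, 4, -9]
q=4: [6, 9, -2, 10, -12]
q=5: [15, 15, 1, 11, -8]
Optimal cycle mean attained by: cycle 0->3->1->0, total 5 + 5 + 6, length 3.
Answer: λ = 16/3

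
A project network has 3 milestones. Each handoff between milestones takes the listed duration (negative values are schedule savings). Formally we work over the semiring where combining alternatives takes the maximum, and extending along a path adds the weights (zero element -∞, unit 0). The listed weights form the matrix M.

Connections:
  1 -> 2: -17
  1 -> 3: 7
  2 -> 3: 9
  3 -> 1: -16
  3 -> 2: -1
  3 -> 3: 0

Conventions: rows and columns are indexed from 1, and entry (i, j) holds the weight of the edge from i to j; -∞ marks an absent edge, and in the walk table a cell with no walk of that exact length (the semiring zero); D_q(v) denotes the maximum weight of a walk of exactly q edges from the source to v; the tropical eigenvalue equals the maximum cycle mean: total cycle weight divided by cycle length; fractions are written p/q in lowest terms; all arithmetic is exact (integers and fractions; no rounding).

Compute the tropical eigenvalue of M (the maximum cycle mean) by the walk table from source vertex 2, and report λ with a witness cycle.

q=0: [-∞, 0, -∞]
q=1: [-∞, -∞, 9]
q=2: [-7, 8, 9]
q=3: [-7, 8, 17]
Optimal cycle mean attained by: cycle 2->3->2, total 9 + (-1), length 2.
Answer: λ = 4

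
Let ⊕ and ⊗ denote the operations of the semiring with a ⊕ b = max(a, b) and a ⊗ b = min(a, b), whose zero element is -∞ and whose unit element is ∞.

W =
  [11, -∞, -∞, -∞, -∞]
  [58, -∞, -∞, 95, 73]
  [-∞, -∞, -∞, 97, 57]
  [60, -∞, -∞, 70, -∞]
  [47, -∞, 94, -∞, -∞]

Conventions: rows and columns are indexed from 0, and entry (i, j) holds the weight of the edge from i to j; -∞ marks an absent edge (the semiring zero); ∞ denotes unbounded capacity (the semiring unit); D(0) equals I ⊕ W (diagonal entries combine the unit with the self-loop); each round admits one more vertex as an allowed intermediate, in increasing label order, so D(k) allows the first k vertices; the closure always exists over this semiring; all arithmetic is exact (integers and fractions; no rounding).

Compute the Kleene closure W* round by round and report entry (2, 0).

D(0):
  [∞, -∞, -∞, -∞, -∞]
  [58, ∞, -∞, 95, 73]
  [-∞, -∞, ∞, 97, 57]
  [60, -∞, -∞, ∞, -∞]
  [47, -∞, 94, -∞, ∞]
D(1):
  [∞, -∞, -∞, -∞, -∞]
  [58, ∞, -∞, 95, 73]
  [-∞, -∞, ∞, 97, 57]
  [60, -∞, -∞, ∞, -∞]
  [47, -∞, 94, -∞, ∞]
D(2):
  [∞, -∞, -∞, -∞, -∞]
  [58, ∞, -∞, 95, 73]
  [-∞, -∞, ∞, 97, 57]
  [60, -∞, -∞, ∞, -∞]
  [47, -∞, 94, -∞, ∞]
D(3):
  [∞, -∞, -∞, -∞, -∞]
  [58, ∞, -∞, 95, 73]
  [-∞, -∞, ∞, 97, 57]
  [60, -∞, -∞, ∞, -∞]
  [47, -∞, 94, 94, ∞]
D(4):
  [∞, -∞, -∞, -∞, -∞]
  [60, ∞, -∞, 95, 73]
  [60, -∞, ∞, 97, 57]
  [60, -∞, -∞, ∞, -∞]
  [60, -∞, 94, 94, ∞]
D(5):
  [∞, -∞, -∞, -∞, -∞]
  [60, ∞, 73, 95, 73]
  [60, -∞, ∞, 97, 57]
  [60, -∞, -∞, ∞, -∞]
  [60, -∞, 94, 94, ∞]
Answer: W*[2][0] = 60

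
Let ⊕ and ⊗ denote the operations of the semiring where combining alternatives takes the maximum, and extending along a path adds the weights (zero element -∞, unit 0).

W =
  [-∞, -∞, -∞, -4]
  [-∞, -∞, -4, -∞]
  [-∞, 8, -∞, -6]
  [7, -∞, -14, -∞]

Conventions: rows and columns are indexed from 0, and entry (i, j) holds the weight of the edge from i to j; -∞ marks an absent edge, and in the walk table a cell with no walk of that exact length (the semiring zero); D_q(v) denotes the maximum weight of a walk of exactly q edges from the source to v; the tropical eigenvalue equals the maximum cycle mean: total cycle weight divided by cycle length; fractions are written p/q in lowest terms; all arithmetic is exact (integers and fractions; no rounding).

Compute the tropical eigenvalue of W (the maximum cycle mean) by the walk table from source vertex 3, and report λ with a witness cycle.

q=0: [-∞, -∞, -∞, 0]
q=1: [7, -∞, -14, -∞]
q=2: [-∞, -6, -∞, 3]
q=3: [10, -∞, -10, -∞]
q=4: [-∞, -2, -∞, 6]
Optimal cycle mean attained by: cycle 1->2->1, total (-4) + 8, length 2.
Answer: λ = 2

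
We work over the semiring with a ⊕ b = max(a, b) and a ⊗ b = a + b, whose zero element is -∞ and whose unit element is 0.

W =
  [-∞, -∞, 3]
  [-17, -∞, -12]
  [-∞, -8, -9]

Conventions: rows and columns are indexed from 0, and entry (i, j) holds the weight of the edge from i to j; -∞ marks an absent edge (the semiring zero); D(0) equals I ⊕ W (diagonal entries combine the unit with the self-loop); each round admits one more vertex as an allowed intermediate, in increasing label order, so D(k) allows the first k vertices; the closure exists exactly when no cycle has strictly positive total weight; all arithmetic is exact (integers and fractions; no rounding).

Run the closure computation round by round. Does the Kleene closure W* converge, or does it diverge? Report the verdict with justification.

D(0):
  [0, -∞, 3]
  [-17, 0, -12]
  [-∞, -8, 0]
D(1):
  [0, -∞, 3]
  [-17, 0, -12]
  [-∞, -8, 0]
D(2):
  [0, -∞, 3]
  [-17, 0, -12]
  [-25, -8, 0]
D(3):
  [0, -5, 3]
  [-17, 0, -12]
  [-25, -8, 0]
Key observation: every diagonal entry stays at the unit through all rounds, so no improving cycle exists.
Answer: CONVERGES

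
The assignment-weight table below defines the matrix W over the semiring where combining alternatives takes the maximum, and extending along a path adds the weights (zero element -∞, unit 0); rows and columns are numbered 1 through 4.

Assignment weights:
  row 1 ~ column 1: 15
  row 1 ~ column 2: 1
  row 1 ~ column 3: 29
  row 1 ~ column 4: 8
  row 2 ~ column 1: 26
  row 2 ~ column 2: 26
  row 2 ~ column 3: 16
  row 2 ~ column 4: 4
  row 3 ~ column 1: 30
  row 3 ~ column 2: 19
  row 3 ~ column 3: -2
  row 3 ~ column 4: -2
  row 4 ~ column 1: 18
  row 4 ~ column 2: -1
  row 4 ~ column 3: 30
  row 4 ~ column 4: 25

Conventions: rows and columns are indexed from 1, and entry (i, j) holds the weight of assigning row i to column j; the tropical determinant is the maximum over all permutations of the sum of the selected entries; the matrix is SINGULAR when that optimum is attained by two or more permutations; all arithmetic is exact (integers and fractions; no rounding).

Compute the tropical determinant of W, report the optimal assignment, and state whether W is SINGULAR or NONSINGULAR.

σ = (1, 2, 3, 4): 15 + 26 + (-2) + 25 = 64
σ = (1, 2, 4, 3): 15 + 26 + (-2) + 30 = 69
σ = (1, 3, 2, 4): 15 + 16 + 19 + 25 = 75
σ = (1, 3, 4, 2): 15 + 16 + (-2) + (-1) = 28
σ = (1, 4, 2, 3): 15 + 4 + 19 + 30 = 68
σ = (1, 4, 3, 2): 15 + 4 + (-2) + (-1) = 16
σ = (2, 1, 3, 4): 1 + 26 + (-2) + 25 = 50
σ = (2, 1, 4, 3): 1 + 26 + (-2) + 30 = 55
σ = (2, 3, 1, 4): 1 + 16 + 30 + 25 = 72
σ = (2, 3, 4, 1): 1 + 16 + (-2) + 18 = 33
σ = (2, 4, 1, 3): 1 + 4 + 30 + 30 = 65
σ = (2, 4, 3, 1): 1 + 4 + (-2) + 18 = 21
σ = (3, 1, 2, 4): 29 + 26 + 19 + 25 = 99
σ = (3, 1, 4, 2): 29 + 26 + (-2) + (-1) = 52
σ = (3, 2, 1, 4): 29 + 26 + 30 + 25 = 110
σ = (3, 2, 4, 1): 29 + 26 + (-2) + 18 = 71
σ = (3, 4, 1, 2): 29 + 4 + 30 + (-1) = 62
σ = (3, 4, 2, 1): 29 + 4 + 19 + 18 = 70
σ = (4, 1, 2, 3): 8 + 26 + 19 + 30 = 83
σ = (4, 1, 3, 2): 8 + 26 + (-2) + (-1) = 31
σ = (4, 2, 1, 3): 8 + 26 + 30 + 30 = 94
σ = (4, 2, 3, 1): 8 + 26 + (-2) + 18 = 50
σ = (4, 3, 1, 2): 8 + 16 + 30 + (-1) = 53
σ = (4, 3, 2, 1): 8 + 16 + 19 + 18 = 61
Optimal value attained by: σ = (3, 2, 1, 4).
Answer: det⊕(W) = 110; verdict: NONSINGULAR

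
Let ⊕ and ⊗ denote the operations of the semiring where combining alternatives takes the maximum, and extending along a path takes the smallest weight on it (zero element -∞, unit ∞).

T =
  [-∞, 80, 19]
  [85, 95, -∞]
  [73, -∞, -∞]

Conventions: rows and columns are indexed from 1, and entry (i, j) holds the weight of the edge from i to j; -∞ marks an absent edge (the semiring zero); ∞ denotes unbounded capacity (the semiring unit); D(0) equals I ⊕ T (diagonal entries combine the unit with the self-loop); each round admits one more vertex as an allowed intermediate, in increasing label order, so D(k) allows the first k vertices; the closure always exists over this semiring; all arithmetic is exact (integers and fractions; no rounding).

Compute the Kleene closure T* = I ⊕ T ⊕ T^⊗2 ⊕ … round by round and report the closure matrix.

D(0):
  [∞, 80, 19]
  [85, ∞, -∞]
  [73, -∞, ∞]
D(1):
  [∞, 80, 19]
  [85, ∞, 19]
  [73, 73, ∞]
D(2):
  [∞, 80, 19]
  [85, ∞, 19]
  [73, 73, ∞]
D(3):
  [∞, 80, 19]
  [85, ∞, 19]
  [73, 73, ∞]
Answer: T* = [[∞, 80, 19], [85, ∞, 19], [73, 73, ∞]]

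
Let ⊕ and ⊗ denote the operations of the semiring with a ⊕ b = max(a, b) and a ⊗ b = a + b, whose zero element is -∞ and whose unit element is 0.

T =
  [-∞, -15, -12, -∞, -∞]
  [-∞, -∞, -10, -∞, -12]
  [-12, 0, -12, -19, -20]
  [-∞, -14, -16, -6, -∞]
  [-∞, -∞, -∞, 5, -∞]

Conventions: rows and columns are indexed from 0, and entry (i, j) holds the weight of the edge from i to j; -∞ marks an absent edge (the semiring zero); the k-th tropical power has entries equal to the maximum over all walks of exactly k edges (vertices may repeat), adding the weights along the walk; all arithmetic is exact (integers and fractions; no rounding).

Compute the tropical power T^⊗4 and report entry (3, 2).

T^⊗2:
  [-24, -12, -24, -31, -27]
  [-22, -10, -22, -7, -30]
  [-24, -12, -10, -15, -12]
  [-28, -16, -22, -12, -26]
  [-∞, -9, -11, -1, -∞]
T^⊗3:
  [-36, -24, -22, -22, -24]
  [-34, -21, -20, -13, -22]
  [-22, -10, -22, -7, -24]
  [-34, -22, -26, -18, -28]
  [-23, -11, -17, -7, -21]
T^⊗4:
  [-34, -22, -34, -19, -36]
  [-32, -20, -29, -17, -33]
  [-34, -21, -20, -13, -22]
  [-38, -26, -32, -23, -34]
  [-29, -17, -21, -13, -23]
Key observation: the optimum is the walk 3->3->2->1->2, with weight (-6) + (-16) + 0 + (-10) = -32.
Optimal value attained by: walk 3->3->2->1->2.
Answer: (T^⊗4)[3][2] = -32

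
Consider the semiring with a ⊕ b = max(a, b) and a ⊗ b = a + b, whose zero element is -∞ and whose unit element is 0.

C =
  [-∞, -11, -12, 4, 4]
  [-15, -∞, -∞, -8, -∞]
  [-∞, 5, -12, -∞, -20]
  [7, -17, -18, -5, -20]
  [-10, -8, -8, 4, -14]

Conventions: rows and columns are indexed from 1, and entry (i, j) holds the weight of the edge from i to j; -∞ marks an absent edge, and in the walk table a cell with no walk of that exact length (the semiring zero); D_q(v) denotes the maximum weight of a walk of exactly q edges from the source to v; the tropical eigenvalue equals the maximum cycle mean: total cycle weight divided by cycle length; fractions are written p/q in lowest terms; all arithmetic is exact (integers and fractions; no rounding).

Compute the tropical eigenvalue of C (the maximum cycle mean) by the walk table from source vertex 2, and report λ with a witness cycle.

q=0: [-∞, 0, -∞, -∞, -∞]
q=1: [-15, -∞, -∞, -8, -∞]
q=2: [-1, -25, -26, -11, -11]
q=3: [-4, -12, -13, 3, 3]
q=4: [10, -5, -5, 7, 0]
q=5: [14, 0, -2, 14, 14]
Optimal cycle mean attained by: cycle 1->4->1, total 4 + 7, length 2.
Answer: λ = 11/2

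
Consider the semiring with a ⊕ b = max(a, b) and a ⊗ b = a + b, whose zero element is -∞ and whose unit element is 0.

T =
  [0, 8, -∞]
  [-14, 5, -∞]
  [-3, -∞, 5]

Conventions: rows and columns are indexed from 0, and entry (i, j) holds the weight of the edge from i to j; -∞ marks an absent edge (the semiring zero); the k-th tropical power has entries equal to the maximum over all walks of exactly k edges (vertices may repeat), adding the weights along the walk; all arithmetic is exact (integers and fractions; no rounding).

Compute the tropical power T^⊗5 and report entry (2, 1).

T^⊗2:
  [0, 13, -∞]
  [-9, 10, -∞]
  [2, 5, 10]
T^⊗3:
  [0, 18, -∞]
  [-4, 15, -∞]
  [7, 10, 15]
T^⊗4:
  [4, 23, -∞]
  [1, 20, -∞]
  [12, 15, 20]
T^⊗5:
  [9, 28, -∞]
  [6, 25, -∞]
  [17, 20, 25]
Key observation: the optimum is the walk 2->0->1->1->1->1, with weight (-3) + 8 + 5 + 5 + 5 = 20.
Optimal value attained by: walk 2->0->1->1->1->1.
Answer: (T^⊗5)[2][1] = 20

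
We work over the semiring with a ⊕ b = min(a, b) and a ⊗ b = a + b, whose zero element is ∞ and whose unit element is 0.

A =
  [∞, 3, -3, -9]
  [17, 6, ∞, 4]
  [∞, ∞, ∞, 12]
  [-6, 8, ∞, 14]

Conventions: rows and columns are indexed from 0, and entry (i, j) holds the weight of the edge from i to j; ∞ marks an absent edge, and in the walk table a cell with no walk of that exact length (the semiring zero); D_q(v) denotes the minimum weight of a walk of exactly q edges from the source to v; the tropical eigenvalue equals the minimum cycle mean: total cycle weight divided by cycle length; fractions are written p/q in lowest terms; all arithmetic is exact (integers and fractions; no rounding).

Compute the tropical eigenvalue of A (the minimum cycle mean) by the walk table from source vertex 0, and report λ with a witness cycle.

q=0: [0, ∞, ∞, ∞]
q=1: [∞, 3, -3, -9]
q=2: [-15, -1, ∞, 5]
q=3: [-1, -12, -18, -24]
q=4: [-30, -16, -4, -10]
Optimal cycle mean attained by: cycle 0->3->0, total (-9) + (-6), length 2.
Answer: λ = -15/2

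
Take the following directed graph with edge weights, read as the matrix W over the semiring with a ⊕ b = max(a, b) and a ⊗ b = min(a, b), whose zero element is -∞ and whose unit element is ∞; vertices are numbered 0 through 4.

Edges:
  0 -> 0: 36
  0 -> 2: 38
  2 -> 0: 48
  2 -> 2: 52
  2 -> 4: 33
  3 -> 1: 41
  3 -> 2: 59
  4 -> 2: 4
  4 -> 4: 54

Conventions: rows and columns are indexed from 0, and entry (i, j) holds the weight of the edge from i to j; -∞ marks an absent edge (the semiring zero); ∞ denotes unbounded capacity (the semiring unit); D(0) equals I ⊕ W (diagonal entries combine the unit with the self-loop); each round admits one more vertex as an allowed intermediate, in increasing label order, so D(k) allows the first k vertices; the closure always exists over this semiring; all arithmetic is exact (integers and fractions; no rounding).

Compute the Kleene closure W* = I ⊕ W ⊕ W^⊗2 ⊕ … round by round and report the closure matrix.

D(0):
  [∞, -∞, 38, -∞, -∞]
  [-∞, ∞, -∞, -∞, -∞]
  [48, -∞, ∞, -∞, 33]
  [-∞, 41, 59, ∞, -∞]
  [-∞, -∞, 4, -∞, ∞]
D(1):
  [∞, -∞, 38, -∞, -∞]
  [-∞, ∞, -∞, -∞, -∞]
  [48, -∞, ∞, -∞, 33]
  [-∞, 41, 59, ∞, -∞]
  [-∞, -∞, 4, -∞, ∞]
D(2):
  [∞, -∞, 38, -∞, -∞]
  [-∞, ∞, -∞, -∞, -∞]
  [48, -∞, ∞, -∞, 33]
  [-∞, 41, 59, ∞, -∞]
  [-∞, -∞, 4, -∞, ∞]
D(3):
  [∞, -∞, 38, -∞, 33]
  [-∞, ∞, -∞, -∞, -∞]
  [48, -∞, ∞, -∞, 33]
  [48, 41, 59, ∞, 33]
  [4, -∞, 4, -∞, ∞]
D(4):
  [∞, -∞, 38, -∞, 33]
  [-∞, ∞, -∞, -∞, -∞]
  [48, -∞, ∞, -∞, 33]
  [48, 41, 59, ∞, 33]
  [4, -∞, 4, -∞, ∞]
D(5):
  [∞, -∞, 38, -∞, 33]
  [-∞, ∞, -∞, -∞, -∞]
  [48, -∞, ∞, -∞, 33]
  [48, 41, 59, ∞, 33]
  [4, -∞, 4, -∞, ∞]
Answer: W* = [[∞, -∞, 38, -∞, 33], [-∞, ∞, -∞, -∞, -∞], [48, -∞, ∞, -∞, 33], [48, 41, 59, ∞, 33], [4, -∞, 4, -∞, ∞]]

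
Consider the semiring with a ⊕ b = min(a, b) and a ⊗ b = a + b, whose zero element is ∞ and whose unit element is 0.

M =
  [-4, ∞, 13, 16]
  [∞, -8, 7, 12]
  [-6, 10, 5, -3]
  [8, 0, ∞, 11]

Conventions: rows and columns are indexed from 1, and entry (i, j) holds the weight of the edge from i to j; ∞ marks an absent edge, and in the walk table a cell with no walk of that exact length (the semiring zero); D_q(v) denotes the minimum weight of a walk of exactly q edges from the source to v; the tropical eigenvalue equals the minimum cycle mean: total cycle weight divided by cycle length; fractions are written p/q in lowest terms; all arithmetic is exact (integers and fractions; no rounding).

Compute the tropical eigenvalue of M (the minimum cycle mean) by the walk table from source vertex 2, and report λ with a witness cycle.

q=0: [∞, 0, ∞, ∞]
q=1: [∞, -8, 7, 12]
q=2: [1, -16, -1, 4]
q=3: [-7, -24, -9, -4]
q=4: [-15, -32, -17, -12]
Optimal cycle mean attained by: cycle 2->2, total (-8), length 1.
Answer: λ = -8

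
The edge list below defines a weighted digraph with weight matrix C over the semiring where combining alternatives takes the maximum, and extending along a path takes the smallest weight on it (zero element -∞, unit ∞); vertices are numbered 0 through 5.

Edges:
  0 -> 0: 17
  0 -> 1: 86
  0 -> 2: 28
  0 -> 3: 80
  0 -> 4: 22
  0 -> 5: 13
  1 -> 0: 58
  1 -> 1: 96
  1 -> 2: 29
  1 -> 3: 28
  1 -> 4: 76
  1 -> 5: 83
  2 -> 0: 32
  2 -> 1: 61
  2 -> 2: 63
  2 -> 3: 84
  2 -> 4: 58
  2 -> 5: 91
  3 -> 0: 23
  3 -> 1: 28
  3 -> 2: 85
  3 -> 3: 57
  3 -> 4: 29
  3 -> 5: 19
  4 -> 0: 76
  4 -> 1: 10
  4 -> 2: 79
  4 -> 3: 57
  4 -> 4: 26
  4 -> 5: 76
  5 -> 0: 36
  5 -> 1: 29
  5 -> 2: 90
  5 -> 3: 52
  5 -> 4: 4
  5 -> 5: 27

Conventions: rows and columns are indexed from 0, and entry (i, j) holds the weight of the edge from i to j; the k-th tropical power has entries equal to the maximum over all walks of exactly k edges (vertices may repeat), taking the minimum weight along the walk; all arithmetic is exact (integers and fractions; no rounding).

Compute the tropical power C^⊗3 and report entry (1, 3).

C^⊗2:
  [58, 86, 80, 57, 76, 83]
  [76, 96, 83, 58, 76, 83]
  [58, 61, 90, 63, 61, 63]
  [32, 61, 63, 84, 58, 85]
  [36, 76, 76, 79, 58, 79]
  [32, 61, 63, 84, 58, 90]
C^⊗3:
  [76, 86, 83, 80, 76, 83]
  [76, 96, 83, 83, 76, 83]
  [61, 61, 63, 84, 61, 90]
  [58, 61, 85, 63, 61, 63]
  [58, 76, 79, 76, 76, 76]
  [58, 61, 90, 63, 61, 63]
Key observation: the optimum is the walk 1->5->2->3, with weight 83 min 90 min 84 = 83.
Optimal value attained by: walk 1->5->2->3.
Answer: (C^⊗3)[1][3] = 83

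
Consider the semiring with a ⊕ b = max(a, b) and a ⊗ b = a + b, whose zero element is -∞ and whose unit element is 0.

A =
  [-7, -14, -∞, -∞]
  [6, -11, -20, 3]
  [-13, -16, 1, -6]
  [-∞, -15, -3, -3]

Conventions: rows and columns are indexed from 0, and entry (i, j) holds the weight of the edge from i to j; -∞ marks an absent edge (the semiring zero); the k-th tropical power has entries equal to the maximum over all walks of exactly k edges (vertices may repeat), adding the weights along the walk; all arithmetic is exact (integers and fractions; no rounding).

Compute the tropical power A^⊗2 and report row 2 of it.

A^⊗2:
  [-8, -21, -34, -11]
  [-1, -8, 0, 0]
  [-10, -15, 2, -5]
  [-9, -18, -2, -6]
Answer: row 2 of A^⊗2 = [-10, -15, 2, -5]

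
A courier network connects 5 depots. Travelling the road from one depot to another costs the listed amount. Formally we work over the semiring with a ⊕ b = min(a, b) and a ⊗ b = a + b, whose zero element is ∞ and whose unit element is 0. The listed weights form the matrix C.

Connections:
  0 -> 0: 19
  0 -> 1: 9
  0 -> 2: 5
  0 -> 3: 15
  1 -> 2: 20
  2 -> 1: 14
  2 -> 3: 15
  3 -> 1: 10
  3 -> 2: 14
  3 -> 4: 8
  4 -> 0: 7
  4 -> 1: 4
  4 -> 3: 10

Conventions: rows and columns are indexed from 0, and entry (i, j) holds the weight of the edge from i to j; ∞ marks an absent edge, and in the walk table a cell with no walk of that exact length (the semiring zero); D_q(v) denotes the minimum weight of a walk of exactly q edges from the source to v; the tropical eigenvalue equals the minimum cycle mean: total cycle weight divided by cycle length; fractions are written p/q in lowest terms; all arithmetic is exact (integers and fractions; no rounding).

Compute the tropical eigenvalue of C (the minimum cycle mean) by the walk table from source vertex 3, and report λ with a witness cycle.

q=0: [∞, ∞, ∞, 0, ∞]
q=1: [∞, 10, 14, ∞, 8]
q=2: [15, 12, 30, 18, ∞]
q=3: [34, 24, 20, 30, 26]
q=4: [33, 30, 39, 35, 38]
q=5: [45, 42, 38, 48, 43]
Optimal cycle mean attained by: cycle 0->2->3->4->0, total 5 + 15 + 8 + 7, length 4.
Answer: λ = 35/4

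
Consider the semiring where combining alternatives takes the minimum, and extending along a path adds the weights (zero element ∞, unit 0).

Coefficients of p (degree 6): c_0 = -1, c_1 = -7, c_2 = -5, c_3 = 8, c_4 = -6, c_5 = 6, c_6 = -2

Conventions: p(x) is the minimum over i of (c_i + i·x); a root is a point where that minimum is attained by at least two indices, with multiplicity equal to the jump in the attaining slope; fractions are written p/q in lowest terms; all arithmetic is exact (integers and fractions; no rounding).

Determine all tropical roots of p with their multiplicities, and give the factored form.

hull edge (i=0, c=-1) to (i=1, c=-7): slope -6, span 1
hull edge (i=1, c=-7) to (i=4, c=-6): slope 1/3, span 3
hull edge (i=4, c=-6) to (i=6, c=-2): slope 2, span 2
Factored form: p(x) = -2 ⊗ (x ⊕ (-2)) ⊗ (x ⊕ (-2)) ⊗ (x ⊕ (-1/3)) ⊗ (x ⊕ (-1/3)) ⊗ (x ⊕ (-1/3)) ⊗ (x ⊕ 6)
Answer: roots = -2 (mult 2), -1/3 (mult 3), 6 (mult 1)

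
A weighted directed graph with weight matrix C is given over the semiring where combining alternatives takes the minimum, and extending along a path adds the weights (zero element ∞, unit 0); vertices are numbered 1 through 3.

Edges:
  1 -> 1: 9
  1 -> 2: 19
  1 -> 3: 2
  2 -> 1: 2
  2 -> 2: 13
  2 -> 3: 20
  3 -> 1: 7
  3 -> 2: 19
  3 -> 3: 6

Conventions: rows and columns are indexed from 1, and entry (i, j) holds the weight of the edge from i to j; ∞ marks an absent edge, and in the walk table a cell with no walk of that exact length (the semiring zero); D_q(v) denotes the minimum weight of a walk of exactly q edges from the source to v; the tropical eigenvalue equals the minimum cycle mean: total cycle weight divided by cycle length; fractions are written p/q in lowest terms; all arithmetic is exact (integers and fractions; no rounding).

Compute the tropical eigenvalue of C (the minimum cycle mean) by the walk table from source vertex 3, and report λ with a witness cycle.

q=0: [∞, ∞, 0]
q=1: [7, 19, 6]
q=2: [13, 25, 9]
q=3: [16, 28, 15]
Optimal cycle mean attained by: cycle 1->3->1, total 2 + 7, length 2.
Answer: λ = 9/2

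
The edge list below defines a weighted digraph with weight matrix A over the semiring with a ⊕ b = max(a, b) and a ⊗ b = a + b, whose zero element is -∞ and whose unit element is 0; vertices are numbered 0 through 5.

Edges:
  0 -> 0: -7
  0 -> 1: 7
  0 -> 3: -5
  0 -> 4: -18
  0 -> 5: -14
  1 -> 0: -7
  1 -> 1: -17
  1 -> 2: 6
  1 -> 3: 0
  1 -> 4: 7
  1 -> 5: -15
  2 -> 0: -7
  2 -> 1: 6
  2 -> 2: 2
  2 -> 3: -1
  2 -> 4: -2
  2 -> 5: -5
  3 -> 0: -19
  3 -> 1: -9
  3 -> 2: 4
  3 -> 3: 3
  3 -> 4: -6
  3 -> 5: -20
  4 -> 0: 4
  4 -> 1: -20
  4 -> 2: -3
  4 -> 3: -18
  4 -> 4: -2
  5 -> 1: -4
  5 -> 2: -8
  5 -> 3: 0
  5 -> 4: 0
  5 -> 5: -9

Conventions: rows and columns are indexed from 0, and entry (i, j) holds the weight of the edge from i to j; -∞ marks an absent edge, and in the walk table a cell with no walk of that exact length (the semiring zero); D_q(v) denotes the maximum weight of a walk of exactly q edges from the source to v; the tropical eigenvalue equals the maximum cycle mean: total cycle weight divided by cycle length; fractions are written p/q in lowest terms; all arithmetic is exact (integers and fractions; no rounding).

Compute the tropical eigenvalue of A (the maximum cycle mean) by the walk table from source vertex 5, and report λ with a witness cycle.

q=0: [-∞, -∞, -∞, -∞, -∞, 0]
q=1: [-∞, -4, -8, 0, 0, -9]
q=2: [4, -2, 4, 3, 3, -13]
q=3: [7, 11, 7, 6, 5, -1]
q=4: [9, 14, 17, 11, 18, 2]
q=5: [22, 23, 20, 16, 21, 12]
q=6: [25, 29, 29, 23, 30, 15]
Optimal cycle mean attained by: cycle 0->1->4->0, total 7 + 7 + 4, length 3.
Answer: λ = 6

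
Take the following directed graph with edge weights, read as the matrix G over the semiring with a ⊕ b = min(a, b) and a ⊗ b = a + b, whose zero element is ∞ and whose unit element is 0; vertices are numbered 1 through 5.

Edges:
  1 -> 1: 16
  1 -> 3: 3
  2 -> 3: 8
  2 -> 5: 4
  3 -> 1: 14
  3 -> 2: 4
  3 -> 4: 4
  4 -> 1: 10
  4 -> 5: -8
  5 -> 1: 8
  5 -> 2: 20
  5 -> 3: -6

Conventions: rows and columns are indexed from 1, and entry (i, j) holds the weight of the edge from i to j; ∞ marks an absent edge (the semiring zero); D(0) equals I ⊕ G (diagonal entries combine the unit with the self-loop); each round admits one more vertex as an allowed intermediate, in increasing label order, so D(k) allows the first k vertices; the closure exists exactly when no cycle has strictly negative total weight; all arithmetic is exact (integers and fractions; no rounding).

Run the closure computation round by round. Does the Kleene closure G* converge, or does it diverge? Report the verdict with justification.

D(0):
  [0, ∞, 3, ∞, ∞]
  [∞, 0, 8, ∞, 4]
  [14, 4, 0, 4, ∞]
  [10, ∞, ∞, 0, -8]
  [8, 20, -6, ∞, 0]
D(1):
  [0, ∞, 3, ∞, ∞]
  [∞, 0, 8, ∞, 4]
  [14, 4, 0, 4, ∞]
  [10, ∞, 13, 0, -8]
  [8, 20, -6, ∞, 0]
D(2):
  [0, ∞, 3, ∞, ∞]
  [∞, 0, 8, ∞, 4]
  [14, 4, 0, 4, 8]
  [10, ∞, 13, 0, -8]
  [8, 20, -6, ∞, 0]
D(3):
  [0, 7, 3, 7, 11]
  [22, 0, 8, 12, 4]
  [14, 4, 0, 4, 8]
  [10, 17, 13, 0, -8]
  [8, -2, -6, -2, 0]
Detection: at round 4, diagonal entry (5, 5) turns strictly negative.
Key observation: the cycle 5->3->4->5 has total weight (-6) + 4 + (-8), which is strictly negative.
Answer: DIVERGES — negative cycle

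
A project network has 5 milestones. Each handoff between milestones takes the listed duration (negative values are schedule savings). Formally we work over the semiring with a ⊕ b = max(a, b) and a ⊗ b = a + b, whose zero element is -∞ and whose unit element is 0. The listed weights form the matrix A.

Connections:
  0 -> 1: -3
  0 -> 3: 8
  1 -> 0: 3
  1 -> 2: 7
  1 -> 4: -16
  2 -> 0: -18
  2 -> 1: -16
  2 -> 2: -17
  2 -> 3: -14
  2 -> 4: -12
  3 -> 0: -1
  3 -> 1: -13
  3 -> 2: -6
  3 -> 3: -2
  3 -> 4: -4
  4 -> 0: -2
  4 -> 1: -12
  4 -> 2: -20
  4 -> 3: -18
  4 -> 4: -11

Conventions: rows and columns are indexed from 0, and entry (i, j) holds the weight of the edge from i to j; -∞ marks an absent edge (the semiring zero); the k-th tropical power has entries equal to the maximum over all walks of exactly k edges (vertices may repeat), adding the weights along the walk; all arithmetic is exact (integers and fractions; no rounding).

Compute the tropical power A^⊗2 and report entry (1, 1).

A^⊗2:
  [7, -5, 4, 6, 4]
  [-11, 0, -10, 11, -5]
  [-13, -21, -9, -10, -18]
  [-3, -4, -6, 7, -6]
  [-9, -5, -5, 6, -22]
Key observation: the optimum is the walk 1->0->1, with weight 3 + (-3) = 0.
Optimal value attained by: walk 1->0->1.
Answer: (A^⊗2)[1][1] = 0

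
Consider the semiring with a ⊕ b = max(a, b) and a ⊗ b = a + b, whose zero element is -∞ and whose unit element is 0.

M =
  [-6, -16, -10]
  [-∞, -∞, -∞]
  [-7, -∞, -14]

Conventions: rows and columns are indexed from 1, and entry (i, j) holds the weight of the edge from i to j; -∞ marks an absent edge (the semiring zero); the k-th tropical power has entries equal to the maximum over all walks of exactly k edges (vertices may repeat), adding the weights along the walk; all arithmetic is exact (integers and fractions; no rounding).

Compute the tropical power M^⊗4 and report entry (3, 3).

M^⊗2:
  [-12, -22, -16]
  [-∞, -∞, -∞]
  [-13, -23, -17]
M^⊗3:
  [-18, -28, -22]
  [-∞, -∞, -∞]
  [-19, -29, -23]
M^⊗4:
  [-24, -34, -28]
  [-∞, -∞, -∞]
  [-25, -35, -29]
Key observation: the optimum is the walk 3->1->1->1->3, with weight (-7) + (-6) + (-6) + (-10) = -29.
Optimal value attained by: walk 3->1->1->1->3.
Answer: (M^⊗4)[3][3] = -29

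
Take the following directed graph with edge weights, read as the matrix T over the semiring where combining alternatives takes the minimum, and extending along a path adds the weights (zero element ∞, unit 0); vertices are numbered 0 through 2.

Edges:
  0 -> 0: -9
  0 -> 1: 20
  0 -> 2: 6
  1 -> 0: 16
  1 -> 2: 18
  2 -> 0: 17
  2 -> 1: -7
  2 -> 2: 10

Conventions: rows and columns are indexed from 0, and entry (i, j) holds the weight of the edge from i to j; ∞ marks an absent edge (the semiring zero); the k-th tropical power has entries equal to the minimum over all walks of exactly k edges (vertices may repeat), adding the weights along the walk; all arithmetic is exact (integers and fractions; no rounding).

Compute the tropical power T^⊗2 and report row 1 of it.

T^⊗2:
  [-18, -1, -3]
  [7, 11, 22]
  [8, 3, 11]
Answer: row 1 of T^⊗2 = [7, 11, 22]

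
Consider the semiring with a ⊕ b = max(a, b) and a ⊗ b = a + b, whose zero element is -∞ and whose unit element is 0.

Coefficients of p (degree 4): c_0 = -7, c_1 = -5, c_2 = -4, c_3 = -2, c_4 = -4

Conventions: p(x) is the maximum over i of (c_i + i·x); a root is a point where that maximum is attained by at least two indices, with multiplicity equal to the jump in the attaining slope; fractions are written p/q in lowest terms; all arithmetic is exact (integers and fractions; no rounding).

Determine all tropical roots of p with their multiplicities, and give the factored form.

hull edge (i=0, c=-7) to (i=1, c=-5): slope 2, span 1
hull edge (i=1, c=-5) to (i=3, c=-2): slope 3/2, span 2
hull edge (i=3, c=-2) to (i=4, c=-4): slope -2, span 1
Factored form: p(x) = -4 ⊗ (x ⊕ (-2)) ⊗ (x ⊕ (-3/2)) ⊗ (x ⊕ (-3/2)) ⊗ (x ⊕ 2)
Answer: roots = -2 (mult 1), -3/2 (mult 2), 2 (mult 1)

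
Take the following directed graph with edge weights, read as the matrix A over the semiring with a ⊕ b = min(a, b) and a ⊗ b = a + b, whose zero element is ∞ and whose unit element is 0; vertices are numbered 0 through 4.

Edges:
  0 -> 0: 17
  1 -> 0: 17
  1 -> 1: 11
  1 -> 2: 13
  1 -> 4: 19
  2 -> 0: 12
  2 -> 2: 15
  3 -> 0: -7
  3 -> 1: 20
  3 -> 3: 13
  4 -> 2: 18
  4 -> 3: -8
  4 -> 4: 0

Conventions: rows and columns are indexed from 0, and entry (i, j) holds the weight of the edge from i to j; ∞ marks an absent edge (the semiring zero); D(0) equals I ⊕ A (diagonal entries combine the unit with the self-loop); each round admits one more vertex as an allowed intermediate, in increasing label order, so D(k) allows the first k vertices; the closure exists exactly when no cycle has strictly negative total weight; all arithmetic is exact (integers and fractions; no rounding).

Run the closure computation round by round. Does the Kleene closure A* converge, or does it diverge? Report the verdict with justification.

D(0):
  [0, ∞, ∞, ∞, ∞]
  [17, 0, 13, ∞, 19]
  [12, ∞, 0, ∞, ∞]
  [-7, 20, ∞, 0, ∞]
  [∞, ∞, 18, -8, 0]
D(1):
  [0, ∞, ∞, ∞, ∞]
  [17, 0, 13, ∞, 19]
  [12, ∞, 0, ∞, ∞]
  [-7, 20, ∞, 0, ∞]
  [∞, ∞, 18, -8, 0]
D(2):
  [0, ∞, ∞, ∞, ∞]
  [17, 0, 13, ∞, 19]
  [12, ∞, 0, ∞, ∞]
  [-7, 20, 33, 0, 39]
  [∞, ∞, 18, -8, 0]
D(3):
  [0, ∞, ∞, ∞, ∞]
  [17, 0, 13, ∞, 19]
  [12, ∞, 0, ∞, ∞]
  [-7, 20, 33, 0, 39]
  [30, ∞, 18, -8, 0]
D(4):
  [0, ∞, ∞, ∞, ∞]
  [17, 0, 13, ∞, 19]
  [12, ∞, 0, ∞, ∞]
  [-7, 20, 33, 0, 39]
  [-15, 12, 18, -8, 0]
D(5):
  [0, ∞, ∞, ∞, ∞]
  [4, 0, 13, 11, 19]
  [12, ∞, 0, ∞, ∞]
  [-7, 20, 33, 0, 39]
  [-15, 12, 18, -8, 0]
Key observation: every diagonal entry stays at the unit through all rounds, so no improving cycle exists.
Answer: CONVERGES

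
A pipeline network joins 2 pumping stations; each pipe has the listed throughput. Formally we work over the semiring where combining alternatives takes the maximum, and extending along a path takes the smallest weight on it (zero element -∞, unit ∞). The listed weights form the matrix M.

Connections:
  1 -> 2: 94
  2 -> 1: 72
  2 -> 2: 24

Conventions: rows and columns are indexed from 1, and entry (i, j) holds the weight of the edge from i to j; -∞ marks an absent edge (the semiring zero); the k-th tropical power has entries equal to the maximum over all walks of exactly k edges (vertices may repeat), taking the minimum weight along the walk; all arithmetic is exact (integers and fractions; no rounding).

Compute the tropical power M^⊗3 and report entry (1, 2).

M^⊗2:
  [72, 24]
  [24, 72]
M^⊗3:
  [24, 72]
  [72, 24]
Key observation: the optimum is the walk 1->2->1->2, with weight 94 min 72 min 94 = 72.
Optimal value attained by: walk 1->2->1->2.
Answer: (M^⊗3)[1][2] = 72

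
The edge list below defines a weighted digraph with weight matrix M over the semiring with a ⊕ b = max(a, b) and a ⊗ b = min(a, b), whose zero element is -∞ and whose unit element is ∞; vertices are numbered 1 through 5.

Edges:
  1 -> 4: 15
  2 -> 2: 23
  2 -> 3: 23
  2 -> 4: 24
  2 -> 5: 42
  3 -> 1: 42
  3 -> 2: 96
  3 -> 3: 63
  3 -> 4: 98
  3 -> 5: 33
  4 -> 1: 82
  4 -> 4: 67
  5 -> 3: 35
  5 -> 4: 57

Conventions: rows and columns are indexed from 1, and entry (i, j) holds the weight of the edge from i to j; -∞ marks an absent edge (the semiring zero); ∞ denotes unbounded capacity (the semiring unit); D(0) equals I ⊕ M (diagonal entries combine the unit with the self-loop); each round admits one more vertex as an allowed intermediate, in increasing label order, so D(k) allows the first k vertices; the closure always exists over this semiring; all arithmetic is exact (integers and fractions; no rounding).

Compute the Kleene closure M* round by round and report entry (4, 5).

D(0):
  [∞, -∞, -∞, 15, -∞]
  [-∞, ∞, 23, 24, 42]
  [42, 96, ∞, 98, 33]
  [82, -∞, -∞, ∞, -∞]
  [-∞, -∞, 35, 57, ∞]
D(1):
  [∞, -∞, -∞, 15, -∞]
  [-∞, ∞, 23, 24, 42]
  [42, 96, ∞, 98, 33]
  [82, -∞, -∞, ∞, -∞]
  [-∞, -∞, 35, 57, ∞]
D(2):
  [∞, -∞, -∞, 15, -∞]
  [-∞, ∞, 23, 24, 42]
  [42, 96, ∞, 98, 42]
  [82, -∞, -∞, ∞, -∞]
  [-∞, -∞, 35, 57, ∞]
D(3):
  [∞, -∞, -∞, 15, -∞]
  [23, ∞, 23, 24, 42]
  [42, 96, ∞, 98, 42]
  [82, -∞, -∞, ∞, -∞]
  [35, 35, 35, 57, ∞]
D(4):
  [∞, -∞, -∞, 15, -∞]
  [24, ∞, 23, 24, 42]
  [82, 96, ∞, 98, 42]
  [82, -∞, -∞, ∞, -∞]
  [57, 35, 35, 57, ∞]
D(5):
  [∞, -∞, -∞, 15, -∞]
  [42, ∞, 35, 42, 42]
  [82, 96, ∞, 98, 42]
  [82, -∞, -∞, ∞, -∞]
  [57, 35, 35, 57, ∞]
Answer: M*[4][5] = -∞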